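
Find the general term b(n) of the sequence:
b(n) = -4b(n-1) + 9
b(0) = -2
First-order linear non-homogeneous.
Homogeneous solution: b_h(n) = A·(-4)^n.
Try constant particular solution b_p = K: K = -4K + 9 ⇒ K = \frac{9}{5}.
General: b(n) = A·(-4)^n + \frac{9}{5}.
Apply b(0) = -2: A + \frac{9}{5} = -2 ⇒ A = - \frac{19}{5}.
So b(n) = \frac{9}{5} - \frac{19 \left(-4\right)^{n}}{5}.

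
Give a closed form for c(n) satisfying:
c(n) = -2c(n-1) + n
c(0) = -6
First-order linear with linear forcing.
Homogeneous solution: c_h(n) = A·(-2)^n.
Try particular c_p(n) = pn + q. Substituting:
  pn + q = -2(p(n-1) + q) + n.
Matching the n-coefficient: p = -2p + 1 ⇒ p = \frac{1}{3}.
Matching constants: q = 2p - 2q ⇒ q = \frac{2}{9}.
General: c(n) = A·(-2)^n + \frac{n}{3} + \frac{2}{9}.
Apply c(0) = -6: A + \frac{2}{9} = -6 ⇒ A = - \frac{56}{9}.
So c(n) = - \frac{56 \left(-2\right)^{n}}{9} + \frac{n}{3} + \frac{2}{9}.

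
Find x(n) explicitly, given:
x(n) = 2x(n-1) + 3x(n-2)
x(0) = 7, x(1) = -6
Characteristic equation: x² - 2x - 3 = 0, which factors as (x - (-1))(x - (3)) = 0.
Roots r₁ = -1, r₂ = 3 (distinct).
General solution: x(n) = A·(-1)^n + B·(3)^n.
From x(0) = 7: A + B = 7.
From x(1) = -6: -A + 3B = -6.
Solving: A = \frac{27}{4}, B = \frac{1}{4}.
So x(n) = \frac{27 \left(-1\right)^{n}}{4} + \frac{3^{n}}{4}.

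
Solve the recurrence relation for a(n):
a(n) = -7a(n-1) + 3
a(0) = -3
First-order linear non-homogeneous.
Homogeneous solution: a_h(n) = A·(-7)^n.
Try constant particular solution a_p = K: K = -7K + 3 ⇒ K = \frac{3}{8}.
General: a(n) = A·(-7)^n + \frac{3}{8}.
Apply a(0) = -3: A + \frac{3}{8} = -3 ⇒ A = - \frac{27}{8}.
So a(n) = \frac{3}{8} - \frac{27 \left(-7\right)^{n}}{8}.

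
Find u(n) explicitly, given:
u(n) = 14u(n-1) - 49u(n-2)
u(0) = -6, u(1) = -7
Characteristic equation: x² - 14x + 49 = 0, which is (x - (7))².
Repeated root r = 7.
General solution: u(n) = (A + Bn)·(7)^n.
From u(0) = -6: A = -6.
From u(1) = -7: (A + B)·(7) = -7 ⇒ B = 5.
So u(n) = \left(5 n - 6\right) \cdot (7)^n.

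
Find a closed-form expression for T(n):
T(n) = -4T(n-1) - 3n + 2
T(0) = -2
First-order linear with linear forcing.
Homogeneous solution: T_h(n) = A·(-4)^n.
Try particular T_p(n) = pn + q. Substituting:
  pn + q = -4(p(n-1) + q) - 3n + 2.
Matching the n-coefficient: p = -4p - 3 ⇒ p = - \frac{3}{5}.
Matching constants: q = 4p - 4q + 2 ⇒ q = - \frac{2}{25}.
General: T(n) = A·(-4)^n - \frac{3 n}{5} - \frac{2}{25}.
Apply T(0) = -2: A - \frac{2}{25} = -2 ⇒ A = - \frac{48}{25}.
So T(n) = - \frac{48 \left(-4\right)^{n}}{25} - \frac{3 n}{5} - \frac{2}{25}.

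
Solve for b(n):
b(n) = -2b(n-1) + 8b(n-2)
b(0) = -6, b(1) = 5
Characteristic equation: x² + 2x - 8 = 0, which factors as (x - (2))(x - (-4)) = 0.
Roots r₁ = 2, r₂ = -4 (distinct).
General solution: b(n) = A·(2)^n + B·(-4)^n.
From b(0) = -6: A + B = -6.
From b(1) = 5: 2A - 4B = 5.
Solving: A = - \frac{19}{6}, B = - \frac{17}{6}.
So b(n) = - \frac{17 \left(-4\right)^{n}}{6} - \frac{19 \cdot 2^{n}}{6}.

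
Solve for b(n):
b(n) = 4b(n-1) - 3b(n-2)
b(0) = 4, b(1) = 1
Characteristic equation: x² - 4x + 3 = 0, which factors as (x - (3))(x - (1)) = 0.
Roots r₁ = 3, r₂ = 1 (distinct).
General solution: b(n) = A·(3)^n + B·(1)^n.
From b(0) = 4: A + B = 4.
From b(1) = 1: 3A + B = 1.
Solving: A = - \frac{3}{2}, B = \frac{11}{2}.
So b(n) = \frac{11}{2} - \frac{3 \cdot 3^{n}}{2}.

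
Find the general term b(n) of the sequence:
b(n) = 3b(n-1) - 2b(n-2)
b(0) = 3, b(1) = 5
Characteristic equation: x² - 3x + 2 = 0, which factors as (x - (2))(x - (1)) = 0.
Roots r₁ = 2, r₂ = 1 (distinct).
General solution: b(n) = A·(2)^n + B·(1)^n.
From b(0) = 3: A + B = 3.
From b(1) = 5: 2A + B = 5.
Solving: A = 2, B = 1.
So b(n) = 2 \cdot 2^{n} + 1.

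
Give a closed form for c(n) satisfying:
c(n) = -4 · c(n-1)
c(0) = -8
Pure geometric recurrence with ratio -4.
By induction c(n) = c(0) · (-4)^n = - 8 \left(-4\right)^{n}.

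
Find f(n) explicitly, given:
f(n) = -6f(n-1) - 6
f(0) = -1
First-order linear non-homogeneous.
Homogeneous solution: f_h(n) = A·(-6)^n.
Try constant particular solution f_p = K: K = -6K - 6 ⇒ K = - \frac{6}{7}.
General: f(n) = A·(-6)^n - \frac{6}{7}.
Apply f(0) = -1: A - \frac{6}{7} = -1 ⇒ A = - \frac{1}{7}.
So f(n) = - \frac{\left(-6\right)^{n}}{7} - \frac{6}{7}.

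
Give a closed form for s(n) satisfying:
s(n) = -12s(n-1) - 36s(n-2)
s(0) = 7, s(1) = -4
Characteristic equation: x² + 12x + 36 = 0, which is (x - (-6))².
Repeated root r = -6.
General solution: s(n) = (A + Bn)·(-6)^n.
From s(0) = 7: A = 7.
From s(1) = -4: (A + B)·(-6) = -4 ⇒ B = - \frac{19}{3}.
So s(n) = \left(7 - \frac{19 n}{3}\right) \cdot (-6)^n.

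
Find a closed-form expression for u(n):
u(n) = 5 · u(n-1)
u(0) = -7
Pure geometric recurrence with ratio 5.
By induction u(n) = u(0) · (5)^n = - 7 \cdot 5^{n}.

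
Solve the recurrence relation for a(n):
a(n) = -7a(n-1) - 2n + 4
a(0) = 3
First-order linear with linear forcing.
Homogeneous solution: a_h(n) = A·(-7)^n.
Try particular a_p(n) = pn + q. Substituting:
  pn + q = -7(p(n-1) + q) - 2n + 4.
Matching the n-coefficient: p = -7p - 2 ⇒ p = - \frac{1}{4}.
Matching constants: q = 7p - 7q + 4 ⇒ q = \frac{9}{32}.
General: a(n) = A·(-7)^n - \frac{n}{4} + \frac{9}{32}.
Apply a(0) = 3: A + \frac{9}{32} = 3 ⇒ A = \frac{87}{32}.
So a(n) = \frac{87 \left(-7\right)^{n}}{32} - \frac{n}{4} + \frac{9}{32}.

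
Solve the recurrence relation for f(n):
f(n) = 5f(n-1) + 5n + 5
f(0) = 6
First-order linear with linear forcing.
Homogeneous solution: f_h(n) = A·(5)^n.
Try particular f_p(n) = pn + q. Substituting:
  pn + q = 5(p(n-1) + q) + 5n + 5.
Matching the n-coefficient: p = 5p + 5 ⇒ p = - \frac{5}{4}.
Matching constants: q = -5p + 5q + 5 ⇒ q = - \frac{45}{16}.
General: f(n) = A·(5)^n - \frac{5 n}{4} - \frac{45}{16}.
Apply f(0) = 6: A - \frac{45}{16} = 6 ⇒ A = \frac{141}{16}.
So f(n) = \frac{141 \cdot 5^{n}}{16} - \frac{5 n}{4} - \frac{45}{16}.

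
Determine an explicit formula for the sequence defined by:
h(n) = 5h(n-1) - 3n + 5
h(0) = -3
First-order linear with linear forcing.
Homogeneous solution: h_h(n) = A·(5)^n.
Try particular h_p(n) = pn + q. Substituting:
  pn + q = 5(p(n-1) + q) - 3n + 5.
Matching the n-coefficient: p = 5p - 3 ⇒ p = \frac{3}{4}.
Matching constants: q = -5p + 5q + 5 ⇒ q = - \frac{5}{16}.
General: h(n) = A·(5)^n + \frac{3 n}{4} - \frac{5}{16}.
Apply h(0) = -3: A - \frac{5}{16} = -3 ⇒ A = - \frac{43}{16}.
So h(n) = - \frac{43 \cdot 5^{n}}{16} + \frac{3 n}{4} - \frac{5}{16}.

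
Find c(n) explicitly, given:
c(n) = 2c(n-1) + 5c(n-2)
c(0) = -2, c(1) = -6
Characteristic equation: x² - 2x - 5 = 0.
Discriminant Δ = (2)² + 4·(5) = 24.
Roots r₁,₂ = (2 ± √24)/2, so r₁ = 1 + \sqrt{6}, r₂ = 1 - \sqrt{6}.
General solution: c(n) = A·r₁^n + B·r₂^n.
From the initial conditions, A + B = -2 and r₁A + r₂B = -6.
Since r₁ - r₂ = √24: A = (-6 - (-2)r₂)/√24 = -1 - \frac{\sqrt{6}}{3}, and B = -2 - A = -1 + \frac{\sqrt{6}}{3}.
So c(n) = \left(-1 - \frac{\sqrt{6}}{3}\right)\left(1 + \sqrt{6}\right)^n + \left(-1 + \frac{\sqrt{6}}{3}\right)\left(1 - \sqrt{6}\right)^n.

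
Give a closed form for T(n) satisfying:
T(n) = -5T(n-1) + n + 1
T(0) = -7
First-order linear with linear forcing.
Homogeneous solution: T_h(n) = A·(-5)^n.
Try particular T_p(n) = pn + q. Substituting:
  pn + q = -5(p(n-1) + q) + n + 1.
Matching the n-coefficient: p = -5p + 1 ⇒ p = \frac{1}{6}.
Matching constants: q = 5p - 5q + 1 ⇒ q = \frac{11}{36}.
General: T(n) = A·(-5)^n + \frac{n}{6} + \frac{11}{36}.
Apply T(0) = -7: A + \frac{11}{36} = -7 ⇒ A = - \frac{263}{36}.
So T(n) = - \frac{263 \left(-5\right)^{n}}{36} + \frac{n}{6} + \frac{11}{36}.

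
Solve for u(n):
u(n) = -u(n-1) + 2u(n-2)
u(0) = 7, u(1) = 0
Characteristic equation: x² + x - 2 = 0, which factors as (x - (1))(x - (-2)) = 0.
Roots r₁ = 1, r₂ = -2 (distinct).
General solution: u(n) = A·(1)^n + B·(-2)^n.
From u(0) = 7: A + B = 7.
From u(1) = 0: A - 2B = 0.
Solving: A = \frac{14}{3}, B = \frac{7}{3}.
So u(n) = \frac{7 \left(-2\right)^{n}}{3} + \frac{14}{3}.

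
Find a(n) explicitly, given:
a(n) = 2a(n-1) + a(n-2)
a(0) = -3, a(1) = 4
Characteristic equation: x² - 2x - 1 = 0.
Discriminant Δ = (2)² + 4·(1) = 8.
Roots r₁,₂ = (2 ± √8)/2, so r₁ = 1 + \sqrt{2}, r₂ = 1 - \sqrt{2}.
General solution: a(n) = A·r₁^n + B·r₂^n.
From the initial conditions, A + B = -3 and r₁A + r₂B = 4.
Since r₁ - r₂ = √8: A = (4 - (-3)r₂)/√8 = - \frac{3}{2} + \frac{7 \sqrt{2}}{4}, and B = -3 - A = - \frac{7 \sqrt{2}}{4} - \frac{3}{2}.
So a(n) = \left(- \frac{3}{2} + \frac{7 \sqrt{2}}{4}\right)\left(1 + \sqrt{2}\right)^n + \left(- \frac{7 \sqrt{2}}{4} - \frac{3}{2}\right)\left(1 - \sqrt{2}\right)^n.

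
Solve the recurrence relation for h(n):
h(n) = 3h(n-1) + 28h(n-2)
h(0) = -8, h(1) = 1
Characteristic equation: x² - 3x - 28 = 0, which factors as (x - (-4))(x - (7)) = 0.
Roots r₁ = -4, r₂ = 7 (distinct).
General solution: h(n) = A·(-4)^n + B·(7)^n.
From h(0) = -8: A + B = -8.
From h(1) = 1: -4A + 7B = 1.
Solving: A = - \frac{57}{11}, B = - \frac{31}{11}.
So h(n) = - \frac{57 \left(-4\right)^{n}}{11} - \frac{31 \cdot 7^{n}}{11}.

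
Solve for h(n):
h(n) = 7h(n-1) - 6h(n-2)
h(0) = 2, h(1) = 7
Characteristic equation: x² - 7x + 6 = 0, which factors as (x - (1))(x - (6)) = 0.
Roots r₁ = 1, r₂ = 6 (distinct).
General solution: h(n) = A·(1)^n + B·(6)^n.
From h(0) = 2: A + B = 2.
From h(1) = 7: A + 6B = 7.
Solving: A = 1, B = 1.
So h(n) = 6^{n} + 1.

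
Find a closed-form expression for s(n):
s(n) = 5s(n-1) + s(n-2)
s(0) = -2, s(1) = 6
Characteristic equation: x² - 5x - 1 = 0.
Discriminant Δ = (5)² + 4·(1) = 29.
Roots r₁,₂ = (5 ± √29)/2, so r₁ = \frac{5}{2} + \frac{\sqrt{29}}{2}, r₂ = \frac{5}{2} - \frac{\sqrt{29}}{2}.
General solution: s(n) = A·r₁^n + B·r₂^n.
From the initial conditions, A + B = -2 and r₁A + r₂B = 6.
Since r₁ - r₂ = √29: A = (6 - (-2)r₂)/√29 = -1 + \frac{11 \sqrt{29}}{29}, and B = -2 - A = - \frac{11 \sqrt{29}}{29} - 1.
So s(n) = \left(-1 + \frac{11 \sqrt{29}}{29}\right)\left(\frac{5}{2} + \frac{\sqrt{29}}{2}\right)^n + \left(- \frac{11 \sqrt{29}}{29} - 1\right)\left(\frac{5}{2} - \frac{\sqrt{29}}{2}\right)^n.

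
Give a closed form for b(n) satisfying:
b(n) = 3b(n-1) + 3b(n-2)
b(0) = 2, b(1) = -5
Characteristic equation: x² - 3x - 3 = 0.
Discriminant Δ = (3)² + 4·(3) = 21.
Roots r₁,₂ = (3 ± √21)/2, so r₁ = \frac{3}{2} + \frac{\sqrt{21}}{2}, r₂ = \frac{3}{2} - \frac{\sqrt{21}}{2}.
General solution: b(n) = A·r₁^n + B·r₂^n.
From the initial conditions, A + B = 2 and r₁A + r₂B = -5.
Since r₁ - r₂ = √21: A = (-5 - (2)r₂)/√21 = 1 - \frac{8 \sqrt{21}}{21}, and B = 2 - A = 1 + \frac{8 \sqrt{21}}{21}.
So b(n) = \left(1 - \frac{8 \sqrt{21}}{21}\right)\left(\frac{3}{2} + \frac{\sqrt{21}}{2}\right)^n + \left(1 + \frac{8 \sqrt{21}}{21}\right)\left(\frac{3}{2} - \frac{\sqrt{21}}{2}\right)^n.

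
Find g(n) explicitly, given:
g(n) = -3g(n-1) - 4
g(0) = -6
First-order linear non-homogeneous.
Homogeneous solution: g_h(n) = A·(-3)^n.
Try constant particular solution g_p = K: K = -3K - 4 ⇒ K = -1.
General: g(n) = A·(-3)^n - 1.
Apply g(0) = -6: A - 1 = -6 ⇒ A = -5.
So g(n) = - 5 \left(-3\right)^{n} - 1.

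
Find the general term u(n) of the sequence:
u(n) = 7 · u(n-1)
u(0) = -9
Pure geometric recurrence with ratio 7.
By induction u(n) = u(0) · (7)^n = - 9 \cdot 7^{n}.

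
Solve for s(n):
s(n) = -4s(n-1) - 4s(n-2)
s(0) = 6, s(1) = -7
Characteristic equation: x² + 4x + 4 = 0, which is (x - (-2))².
Repeated root r = -2.
General solution: s(n) = (A + Bn)·(-2)^n.
From s(0) = 6: A = 6.
From s(1) = -7: (A + B)·(-2) = -7 ⇒ B = - \frac{5}{2}.
So s(n) = \left(6 - \frac{5 n}{2}\right) \cdot (-2)^n.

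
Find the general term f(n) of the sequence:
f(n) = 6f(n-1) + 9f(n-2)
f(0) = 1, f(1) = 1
Characteristic equation: x² - 6x - 9 = 0.
Discriminant Δ = (6)² + 4·(9) = 72.
Roots r₁,₂ = (6 ± √72)/2, so r₁ = 3 + 3 \sqrt{2}, r₂ = 3 - 3 \sqrt{2}.
General solution: f(n) = A·r₁^n + B·r₂^n.
From the initial conditions, A + B = 1 and r₁A + r₂B = 1.
Since r₁ - r₂ = √72: A = (1 - (1)r₂)/√72 = \frac{1}{2} - \frac{\sqrt{2}}{6}, and B = 1 - A = \frac{\sqrt{2}}{6} + \frac{1}{2}.
So f(n) = \left(\frac{1}{2} - \frac{\sqrt{2}}{6}\right)\left(3 + 3 \sqrt{2}\right)^n + \left(\frac{\sqrt{2}}{6} + \frac{1}{2}\right)\left(3 - 3 \sqrt{2}\right)^n.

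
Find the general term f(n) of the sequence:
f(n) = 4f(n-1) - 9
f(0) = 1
First-order linear non-homogeneous.
Homogeneous solution: f_h(n) = A·(4)^n.
Try constant particular solution f_p = K: K = 4K - 9 ⇒ K = 3.
General: f(n) = A·(4)^n + 3.
Apply f(0) = 1: A + 3 = 1 ⇒ A = -2.
So f(n) = 3 - 2 \cdot 4^{n}.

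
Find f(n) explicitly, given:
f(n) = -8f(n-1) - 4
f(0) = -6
First-order linear non-homogeneous.
Homogeneous solution: f_h(n) = A·(-8)^n.
Try constant particular solution f_p = K: K = -8K - 4 ⇒ K = - \frac{4}{9}.
General: f(n) = A·(-8)^n - \frac{4}{9}.
Apply f(0) = -6: A - \frac{4}{9} = -6 ⇒ A = - \frac{50}{9}.
So f(n) = - \frac{50 \left(-8\right)^{n}}{9} - \frac{4}{9}.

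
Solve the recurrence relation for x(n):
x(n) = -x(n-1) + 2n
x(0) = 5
First-order linear with linear forcing.
Homogeneous solution: x_h(n) = A·(-1)^n.
Try particular x_p(n) = pn + q. Substituting:
  pn + q = -(p(n-1) + q) + 2n.
Matching the n-coefficient: p = -p + 2 ⇒ p = 1.
Matching constants: q = p - q ⇒ q = \frac{1}{2}.
General: x(n) = A·(-1)^n + n + \frac{1}{2}.
Apply x(0) = 5: A + \frac{1}{2} = 5 ⇒ A = \frac{9}{2}.
So x(n) = \frac{9 \left(-1\right)^{n}}{2} + n + \frac{1}{2}.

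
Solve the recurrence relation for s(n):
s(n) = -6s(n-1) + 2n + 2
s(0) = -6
First-order linear with linear forcing.
Homogeneous solution: s_h(n) = A·(-6)^n.
Try particular s_p(n) = pn + q. Substituting:
  pn + q = -6(p(n-1) + q) + 2n + 2.
Matching the n-coefficient: p = -6p + 2 ⇒ p = \frac{2}{7}.
Matching constants: q = 6p - 6q + 2 ⇒ q = \frac{26}{49}.
General: s(n) = A·(-6)^n + \frac{2 n}{7} + \frac{26}{49}.
Apply s(0) = -6: A + \frac{26}{49} = -6 ⇒ A = - \frac{320}{49}.
So s(n) = - \frac{320 \left(-6\right)^{n}}{49} + \frac{2 n}{7} + \frac{26}{49}.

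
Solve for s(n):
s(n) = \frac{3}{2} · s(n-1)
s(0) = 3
Pure geometric recurrence with ratio \frac{3}{2}.
By induction s(n) = s(0) · (\frac{3}{2})^n = 3 \left(\frac{3}{2}\right)^{n}.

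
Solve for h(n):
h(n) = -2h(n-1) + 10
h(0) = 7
First-order linear non-homogeneous.
Homogeneous solution: h_h(n) = A·(-2)^n.
Try constant particular solution h_p = K: K = -2K + 10 ⇒ K = \frac{10}{3}.
General: h(n) = A·(-2)^n + \frac{10}{3}.
Apply h(0) = 7: A + \frac{10}{3} = 7 ⇒ A = \frac{11}{3}.
So h(n) = \frac{11 \left(-2\right)^{n}}{3} + \frac{10}{3}.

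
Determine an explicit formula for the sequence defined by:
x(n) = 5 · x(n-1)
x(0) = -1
Pure geometric recurrence with ratio 5.
By induction x(n) = x(0) · (5)^n = - 5^{n}.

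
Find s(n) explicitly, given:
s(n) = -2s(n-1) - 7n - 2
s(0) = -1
First-order linear with linear forcing.
Homogeneous solution: s_h(n) = A·(-2)^n.
Try particular s_p(n) = pn + q. Substituting:
  pn + q = -2(p(n-1) + q) - 7n - 2.
Matching the n-coefficient: p = -2p - 7 ⇒ p = - \frac{7}{3}.
Matching constants: q = 2p - 2q - 2 ⇒ q = - \frac{20}{9}.
General: s(n) = A·(-2)^n - \frac{7 n}{3} - \frac{20}{9}.
Apply s(0) = -1: A - \frac{20}{9} = -1 ⇒ A = \frac{11}{9}.
So s(n) = \frac{11 \left(-2\right)^{n}}{9} - \frac{7 n}{3} - \frac{20}{9}.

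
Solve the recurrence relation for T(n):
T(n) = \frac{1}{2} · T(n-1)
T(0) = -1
Pure geometric recurrence with ratio \frac{1}{2}.
By induction T(n) = T(0) · (\frac{1}{2})^n = - 2^{- n}.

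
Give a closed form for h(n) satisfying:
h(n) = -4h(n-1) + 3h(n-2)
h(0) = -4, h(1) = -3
Characteristic equation: x² + 4x - 3 = 0.
Discriminant Δ = (-4)² + 4·(3) = 28.
Roots r₁,₂ = (-4 ± √28)/2, so r₁ = -2 + \sqrt{7}, r₂ = - \sqrt{7} - 2.
General solution: h(n) = A·r₁^n + B·r₂^n.
From the initial conditions, A + B = -4 and r₁A + r₂B = -3.
Since r₁ - r₂ = √28: A = (-3 - (-4)r₂)/√28 = - \frac{11 \sqrt{7}}{14} - 2, and B = -4 - A = -2 + \frac{11 \sqrt{7}}{14}.
So h(n) = \left(- \frac{11 \sqrt{7}}{14} - 2\right)\left(-2 + \sqrt{7}\right)^n + \left(-2 + \frac{11 \sqrt{7}}{14}\right)\left(- \sqrt{7} - 2\right)^n.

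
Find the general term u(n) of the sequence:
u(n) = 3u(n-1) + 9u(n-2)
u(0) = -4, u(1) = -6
Characteristic equation: x² - 3x - 9 = 0.
Discriminant Δ = (3)² + 4·(9) = 45.
Roots r₁,₂ = (3 ± √45)/2, so r₁ = \frac{3}{2} + \frac{3 \sqrt{5}}{2}, r₂ = \frac{3}{2} - \frac{3 \sqrt{5}}{2}.
General solution: u(n) = A·r₁^n + B·r₂^n.
From the initial conditions, A + B = -4 and r₁A + r₂B = -6.
Since r₁ - r₂ = √45: A = (-6 - (-4)r₂)/√45 = -2, and B = -4 - A = -2.
So u(n) = \left(-2\right)\left(\frac{3}{2} + \frac{3 \sqrt{5}}{2}\right)^n + \left(-2\right)\left(\frac{3}{2} - \frac{3 \sqrt{5}}{2}\right)^n.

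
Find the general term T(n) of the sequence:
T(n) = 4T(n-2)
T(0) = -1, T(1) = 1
Characteristic equation: x² - 4 = 0, which factors as (x - (2))(x - (-2)) = 0.
Roots r₁ = 2, r₂ = -2 (distinct).
General solution: T(n) = A·(2)^n + B·(-2)^n.
From T(0) = -1: A + B = -1.
From T(1) = 1: 2A - 2B = 1.
Solving: A = - \frac{1}{4}, B = - \frac{3}{4}.
So T(n) = - \frac{3 \left(-2\right)^{n}}{4} - \frac{2^{n}}{4}.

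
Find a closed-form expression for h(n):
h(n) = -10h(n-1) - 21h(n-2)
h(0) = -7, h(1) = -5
Characteristic equation: x² + 10x + 21 = 0, which factors as (x - (-3))(x - (-7)) = 0.
Roots r₁ = -3, r₂ = -7 (distinct).
General solution: h(n) = A·(-3)^n + B·(-7)^n.
From h(0) = -7: A + B = -7.
From h(1) = -5: -3A - 7B = -5.
Solving: A = - \frac{27}{2}, B = \frac{13}{2}.
So h(n) = - \frac{27 \left(-3\right)^{n}}{2} + \frac{13 \left(-7\right)^{n}}{2}.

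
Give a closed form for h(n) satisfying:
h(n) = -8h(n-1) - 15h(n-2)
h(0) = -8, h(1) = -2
Characteristic equation: x² + 8x + 15 = 0, which factors as (x - (-3))(x - (-5)) = 0.
Roots r₁ = -3, r₂ = -5 (distinct).
General solution: h(n) = A·(-3)^n + B·(-5)^n.
From h(0) = -8: A + B = -8.
From h(1) = -2: -3A - 5B = -2.
Solving: A = -21, B = 13.
So h(n) = - 21 \left(-3\right)^{n} + 13 \left(-5\right)^{n}.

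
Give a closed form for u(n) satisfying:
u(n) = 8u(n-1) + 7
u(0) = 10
First-order linear non-homogeneous.
Homogeneous solution: u_h(n) = A·(8)^n.
Try constant particular solution u_p = K: K = 8K + 7 ⇒ K = -1.
General: u(n) = A·(8)^n - 1.
Apply u(0) = 10: A - 1 = 10 ⇒ A = 11.
So u(n) = 11 \cdot 8^{n} - 1.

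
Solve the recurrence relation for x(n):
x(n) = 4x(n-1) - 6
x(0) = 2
First-order linear non-homogeneous.
Homogeneous solution: x_h(n) = A·(4)^n.
Try constant particular solution x_p = K: K = 4K - 6 ⇒ K = 2.
General: x(n) = A·(4)^n + 2.
Apply x(0) = 2: A + 2 = 2 ⇒ A = 0.
So x(n) = 2.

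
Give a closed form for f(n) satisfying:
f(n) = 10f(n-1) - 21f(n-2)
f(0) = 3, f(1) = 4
Characteristic equation: x² - 10x + 21 = 0, which factors as (x - (7))(x - (3)) = 0.
Roots r₁ = 7, r₂ = 3 (distinct).
General solution: f(n) = A·(7)^n + B·(3)^n.
From f(0) = 3: A + B = 3.
From f(1) = 4: 7A + 3B = 4.
Solving: A = - \frac{5}{4}, B = \frac{17}{4}.
So f(n) = \frac{17 \cdot 3^{n}}{4} - \frac{5 \cdot 7^{n}}{4}.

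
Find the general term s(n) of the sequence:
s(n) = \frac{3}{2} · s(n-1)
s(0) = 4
Pure geometric recurrence with ratio \frac{3}{2}.
By induction s(n) = s(0) · (\frac{3}{2})^n = 4 \left(\frac{3}{2}\right)^{n}.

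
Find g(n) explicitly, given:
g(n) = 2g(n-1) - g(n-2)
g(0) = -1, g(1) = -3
Characteristic equation: x² - 2x + 1 = 0, which is (x - (1))².
Repeated root r = 1.
General solution: g(n) = (A + Bn)·(1)^n.
From g(0) = -1: A = -1.
From g(1) = -3: (A + B)·(1) = -3 ⇒ B = -2.
So g(n) = \left(- 2 n - 1\right) \cdot (1)^n.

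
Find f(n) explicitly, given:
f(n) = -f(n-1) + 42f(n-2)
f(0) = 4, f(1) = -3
Characteristic equation: x² + x - 42 = 0, which factors as (x - (6))(x - (-7)) = 0.
Roots r₁ = 6, r₂ = -7 (distinct).
General solution: f(n) = A·(6)^n + B·(-7)^n.
From f(0) = 4: A + B = 4.
From f(1) = -3: 6A - 7B = -3.
Solving: A = \frac{25}{13}, B = \frac{27}{13}.
So f(n) = \frac{27 \left(-7\right)^{n}}{13} + \frac{25 \cdot 6^{n}}{13}.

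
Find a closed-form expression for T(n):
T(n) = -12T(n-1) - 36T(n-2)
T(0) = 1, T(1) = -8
Characteristic equation: x² + 12x + 36 = 0, which is (x - (-6))².
Repeated root r = -6.
General solution: T(n) = (A + Bn)·(-6)^n.
From T(0) = 1: A = 1.
From T(1) = -8: (A + B)·(-6) = -8 ⇒ B = \frac{1}{3}.
So T(n) = \left(\frac{n}{3} + 1\right) \cdot (-6)^n.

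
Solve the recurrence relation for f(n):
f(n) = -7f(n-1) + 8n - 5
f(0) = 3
First-order linear with linear forcing.
Homogeneous solution: f_h(n) = A·(-7)^n.
Try particular f_p(n) = pn + q. Substituting:
  pn + q = -7(p(n-1) + q) + 8n - 5.
Matching the n-coefficient: p = -7p + 8 ⇒ p = 1.
Matching constants: q = 7p - 7q - 5 ⇒ q = \frac{1}{4}.
General: f(n) = A·(-7)^n + n + \frac{1}{4}.
Apply f(0) = 3: A + \frac{1}{4} = 3 ⇒ A = \frac{11}{4}.
So f(n) = \frac{11 \left(-7\right)^{n}}{4} + n + \frac{1}{4}.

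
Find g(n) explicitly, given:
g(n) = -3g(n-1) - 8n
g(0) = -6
First-order linear with linear forcing.
Homogeneous solution: g_h(n) = A·(-3)^n.
Try particular g_p(n) = pn + q. Substituting:
  pn + q = -3(p(n-1) + q) - 8n.
Matching the n-coefficient: p = -3p - 8 ⇒ p = -2.
Matching constants: q = 3p - 3q ⇒ q = - \frac{3}{2}.
General: g(n) = A·(-3)^n - 2 n - \frac{3}{2}.
Apply g(0) = -6: A - \frac{3}{2} = -6 ⇒ A = - \frac{9}{2}.
So g(n) = - \frac{9 \left(-3\right)^{n}}{2} - 2 n - \frac{3}{2}.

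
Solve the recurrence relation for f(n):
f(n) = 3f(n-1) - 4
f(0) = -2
First-order linear non-homogeneous.
Homogeneous solution: f_h(n) = A·(3)^n.
Try constant particular solution f_p = K: K = 3K - 4 ⇒ K = 2.
General: f(n) = A·(3)^n + 2.
Apply f(0) = -2: A + 2 = -2 ⇒ A = -4.
So f(n) = 2 - 4 \cdot 3^{n}.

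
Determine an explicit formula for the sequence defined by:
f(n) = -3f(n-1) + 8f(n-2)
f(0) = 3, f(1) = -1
Characteristic equation: x² + 3x - 8 = 0.
Discriminant Δ = (-3)² + 4·(8) = 41.
Roots r₁,₂ = (-3 ± √41)/2, so r₁ = - \frac{3}{2} + \frac{\sqrt{41}}{2}, r₂ = - \frac{\sqrt{41}}{2} - \frac{3}{2}.
General solution: f(n) = A·r₁^n + B·r₂^n.
From the initial conditions, A + B = 3 and r₁A + r₂B = -1.
Since r₁ - r₂ = √41: A = (-1 - (3)r₂)/√41 = \frac{7 \sqrt{41}}{82} + \frac{3}{2}, and B = 3 - A = \frac{3}{2} - \frac{7 \sqrt{41}}{82}.
So f(n) = \left(\frac{7 \sqrt{41}}{82} + \frac{3}{2}\right)\left(- \frac{3}{2} + \frac{\sqrt{41}}{2}\right)^n + \left(\frac{3}{2} - \frac{7 \sqrt{41}}{82}\right)\left(- \frac{\sqrt{41}}{2} - \frac{3}{2}\right)^n.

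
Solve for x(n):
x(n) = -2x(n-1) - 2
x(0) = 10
First-order linear non-homogeneous.
Homogeneous solution: x_h(n) = A·(-2)^n.
Try constant particular solution x_p = K: K = -2K - 2 ⇒ K = - \frac{2}{3}.
General: x(n) = A·(-2)^n - \frac{2}{3}.
Apply x(0) = 10: A - \frac{2}{3} = 10 ⇒ A = \frac{32}{3}.
So x(n) = \frac{32 \left(-2\right)^{n}}{3} - \frac{2}{3}.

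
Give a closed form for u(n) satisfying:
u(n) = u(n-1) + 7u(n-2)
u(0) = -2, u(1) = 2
Characteristic equation: x² - x - 7 = 0.
Discriminant Δ = (1)² + 4·(7) = 29.
Roots r₁,₂ = (1 ± √29)/2, so r₁ = \frac{1}{2} + \frac{\sqrt{29}}{2}, r₂ = \frac{1}{2} - \frac{\sqrt{29}}{2}.
General solution: u(n) = A·r₁^n + B·r₂^n.
From the initial conditions, A + B = -2 and r₁A + r₂B = 2.
Since r₁ - r₂ = √29: A = (2 - (-2)r₂)/√29 = -1 + \frac{3 \sqrt{29}}{29}, and B = -2 - A = -1 - \frac{3 \sqrt{29}}{29}.
So u(n) = \left(-1 + \frac{3 \sqrt{29}}{29}\right)\left(\frac{1}{2} + \frac{\sqrt{29}}{2}\right)^n + \left(-1 - \frac{3 \sqrt{29}}{29}\right)\left(\frac{1}{2} - \frac{\sqrt{29}}{2}\right)^n.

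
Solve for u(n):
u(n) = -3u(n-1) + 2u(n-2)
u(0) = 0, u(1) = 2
Characteristic equation: x² + 3x - 2 = 0.
Discriminant Δ = (-3)² + 4·(2) = 17.
Roots r₁,₂ = (-3 ± √17)/2, so r₁ = - \frac{3}{2} + \frac{\sqrt{17}}{2}, r₂ = - \frac{\sqrt{17}}{2} - \frac{3}{2}.
General solution: u(n) = A·r₁^n + B·r₂^n.
From the initial conditions, A + B = 0 and r₁A + r₂B = 2.
Since r₁ - r₂ = √17: A = (2 - (0)r₂)/√17 = \frac{2 \sqrt{17}}{17}, and B = 0 - A = - \frac{2 \sqrt{17}}{17}.
So u(n) = \left(\frac{2 \sqrt{17}}{17}\right)\left(- \frac{3}{2} + \frac{\sqrt{17}}{2}\right)^n + \left(- \frac{2 \sqrt{17}}{17}\right)\left(- \frac{\sqrt{17}}{2} - \frac{3}{2}\right)^n.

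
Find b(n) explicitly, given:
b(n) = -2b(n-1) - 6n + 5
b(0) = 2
First-order linear with linear forcing.
Homogeneous solution: b_h(n) = A·(-2)^n.
Try particular b_p(n) = pn + q. Substituting:
  pn + q = -2(p(n-1) + q) - 6n + 5.
Matching the n-coefficient: p = -2p - 6 ⇒ p = -2.
Matching constants: q = 2p - 2q + 5 ⇒ q = \frac{1}{3}.
General: b(n) = A·(-2)^n - 2 n + \frac{1}{3}.
Apply b(0) = 2: A + \frac{1}{3} = 2 ⇒ A = \frac{5}{3}.
So b(n) = \frac{5 \left(-2\right)^{n}}{3} - 2 n + \frac{1}{3}.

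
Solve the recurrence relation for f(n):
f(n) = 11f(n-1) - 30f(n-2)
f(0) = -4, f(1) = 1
Characteristic equation: x² - 11x + 30 = 0, which factors as (x - (5))(x - (6)) = 0.
Roots r₁ = 5, r₂ = 6 (distinct).
General solution: f(n) = A·(5)^n + B·(6)^n.
From f(0) = -4: A + B = -4.
From f(1) = 1: 5A + 6B = 1.
Solving: A = -25, B = 21.
So f(n) = - 25 \cdot 5^{n} + 21 \cdot 6^{n}.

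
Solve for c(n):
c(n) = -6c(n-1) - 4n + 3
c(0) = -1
First-order linear with linear forcing.
Homogeneous solution: c_h(n) = A·(-6)^n.
Try particular c_p(n) = pn + q. Substituting:
  pn + q = -6(p(n-1) + q) - 4n + 3.
Matching the n-coefficient: p = -6p - 4 ⇒ p = - \frac{4}{7}.
Matching constants: q = 6p - 6q + 3 ⇒ q = - \frac{3}{49}.
General: c(n) = A·(-6)^n - \frac{4 n}{7} - \frac{3}{49}.
Apply c(0) = -1: A - \frac{3}{49} = -1 ⇒ A = - \frac{46}{49}.
So c(n) = - \frac{46 \left(-6\right)^{n}}{49} - \frac{4 n}{7} - \frac{3}{49}.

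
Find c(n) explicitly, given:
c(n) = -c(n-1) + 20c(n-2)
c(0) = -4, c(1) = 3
Characteristic equation: x² + x - 20 = 0, which factors as (x - (4))(x - (-5)) = 0.
Roots r₁ = 4, r₂ = -5 (distinct).
General solution: c(n) = A·(4)^n + B·(-5)^n.
From c(0) = -4: A + B = -4.
From c(1) = 3: 4A - 5B = 3.
Solving: A = - \frac{17}{9}, B = - \frac{19}{9}.
So c(n) = - \frac{19 \left(-5\right)^{n}}{9} - \frac{17 \cdot 4^{n}}{9}.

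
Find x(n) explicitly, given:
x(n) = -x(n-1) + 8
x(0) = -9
First-order linear non-homogeneous.
Homogeneous solution: x_h(n) = A·(-1)^n.
Try constant particular solution x_p = K: K = -K + 8 ⇒ K = 4.
General: x(n) = A·(-1)^n + 4.
Apply x(0) = -9: A + 4 = -9 ⇒ A = -13.
So x(n) = 4 - 13 \left(-1\right)^{n}.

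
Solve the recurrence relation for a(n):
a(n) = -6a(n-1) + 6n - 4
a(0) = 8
First-order linear with linear forcing.
Homogeneous solution: a_h(n) = A·(-6)^n.
Try particular a_p(n) = pn + q. Substituting:
  pn + q = -6(p(n-1) + q) + 6n - 4.
Matching the n-coefficient: p = -6p + 6 ⇒ p = \frac{6}{7}.
Matching constants: q = 6p - 6q - 4 ⇒ q = \frac{8}{49}.
General: a(n) = A·(-6)^n + \frac{6 n}{7} + \frac{8}{49}.
Apply a(0) = 8: A + \frac{8}{49} = 8 ⇒ A = \frac{384}{49}.
So a(n) = \frac{384 \left(-6\right)^{n}}{49} + \frac{6 n}{7} + \frac{8}{49}.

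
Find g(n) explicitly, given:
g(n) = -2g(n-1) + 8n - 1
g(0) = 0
First-order linear with linear forcing.
Homogeneous solution: g_h(n) = A·(-2)^n.
Try particular g_p(n) = pn + q. Substituting:
  pn + q = -2(p(n-1) + q) + 8n - 1.
Matching the n-coefficient: p = -2p + 8 ⇒ p = \frac{8}{3}.
Matching constants: q = 2p - 2q - 1 ⇒ q = \frac{13}{9}.
General: g(n) = A·(-2)^n + \frac{8 n}{3} + \frac{13}{9}.
Apply g(0) = 0: A + \frac{13}{9} = 0 ⇒ A = - \frac{13}{9}.
So g(n) = - \frac{13 \left(-2\right)^{n}}{9} + \frac{8 n}{3} + \frac{13}{9}.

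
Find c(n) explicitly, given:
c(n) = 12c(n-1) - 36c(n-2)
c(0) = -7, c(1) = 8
Characteristic equation: x² - 12x + 36 = 0, which is (x - (6))².
Repeated root r = 6.
General solution: c(n) = (A + Bn)·(6)^n.
From c(0) = -7: A = -7.
From c(1) = 8: (A + B)·(6) = 8 ⇒ B = \frac{25}{3}.
So c(n) = \left(\frac{25 n}{3} - 7\right) \cdot (6)^n.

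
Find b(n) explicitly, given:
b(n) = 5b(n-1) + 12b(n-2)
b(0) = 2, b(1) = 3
Characteristic equation: x² - 5x - 12 = 0.
Discriminant Δ = (5)² + 4·(12) = 73.
Roots r₁,₂ = (5 ± √73)/2, so r₁ = \frac{5}{2} + \frac{\sqrt{73}}{2}, r₂ = \frac{5}{2} - \frac{\sqrt{73}}{2}.
General solution: b(n) = A·r₁^n + B·r₂^n.
From the initial conditions, A + B = 2 and r₁A + r₂B = 3.
Since r₁ - r₂ = √73: A = (3 - (2)r₂)/√73 = 1 - \frac{2 \sqrt{73}}{73}, and B = 2 - A = \frac{2 \sqrt{73}}{73} + 1.
So b(n) = \left(1 - \frac{2 \sqrt{73}}{73}\right)\left(\frac{5}{2} + \frac{\sqrt{73}}{2}\right)^n + \left(\frac{2 \sqrt{73}}{73} + 1\right)\left(\frac{5}{2} - \frac{\sqrt{73}}{2}\right)^n.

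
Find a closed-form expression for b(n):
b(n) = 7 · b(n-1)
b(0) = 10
Pure geometric recurrence with ratio 7.
By induction b(n) = b(0) · (7)^n = 10 \cdot 7^{n}.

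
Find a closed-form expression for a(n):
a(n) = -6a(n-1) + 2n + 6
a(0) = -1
First-order linear with linear forcing.
Homogeneous solution: a_h(n) = A·(-6)^n.
Try particular a_p(n) = pn + q. Substituting:
  pn + q = -6(p(n-1) + q) + 2n + 6.
Matching the n-coefficient: p = -6p + 2 ⇒ p = \frac{2}{7}.
Matching constants: q = 6p - 6q + 6 ⇒ q = \frac{54}{49}.
General: a(n) = A·(-6)^n + \frac{2 n}{7} + \frac{54}{49}.
Apply a(0) = -1: A + \frac{54}{49} = -1 ⇒ A = - \frac{103}{49}.
So a(n) = - \frac{103 \left(-6\right)^{n}}{49} + \frac{2 n}{7} + \frac{54}{49}.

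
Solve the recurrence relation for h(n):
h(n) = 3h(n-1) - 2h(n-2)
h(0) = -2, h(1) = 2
Characteristic equation: x² - 3x + 2 = 0, which factors as (x - (1))(x - (2)) = 0.
Roots r₁ = 1, r₂ = 2 (distinct).
General solution: h(n) = A·(1)^n + B·(2)^n.
From h(0) = -2: A + B = -2.
From h(1) = 2: A + 2B = 2.
Solving: A = -6, B = 4.
So h(n) = 4 \cdot 2^{n} - 6.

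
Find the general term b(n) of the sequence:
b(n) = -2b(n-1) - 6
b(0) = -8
First-order linear non-homogeneous.
Homogeneous solution: b_h(n) = A·(-2)^n.
Try constant particular solution b_p = K: K = -2K - 6 ⇒ K = -2.
General: b(n) = A·(-2)^n - 2.
Apply b(0) = -8: A - 2 = -8 ⇒ A = -6.
So b(n) = - 6 \left(-2\right)^{n} - 2.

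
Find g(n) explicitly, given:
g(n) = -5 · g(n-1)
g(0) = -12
Pure geometric recurrence with ratio -5.
By induction g(n) = g(0) · (-5)^n = - 12 \left(-5\right)^{n}.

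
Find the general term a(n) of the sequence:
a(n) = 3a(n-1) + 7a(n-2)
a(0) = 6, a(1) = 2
Characteristic equation: x² - 3x - 7 = 0.
Discriminant Δ = (3)² + 4·(7) = 37.
Roots r₁,₂ = (3 ± √37)/2, so r₁ = \frac{3}{2} + \frac{\sqrt{37}}{2}, r₂ = \frac{3}{2} - \frac{\sqrt{37}}{2}.
General solution: a(n) = A·r₁^n + B·r₂^n.
From the initial conditions, A + B = 6 and r₁A + r₂B = 2.
Since r₁ - r₂ = √37: A = (2 - (6)r₂)/√37 = 3 - \frac{7 \sqrt{37}}{37}, and B = 6 - A = \frac{7 \sqrt{37}}{37} + 3.
So a(n) = \left(3 - \frac{7 \sqrt{37}}{37}\right)\left(\frac{3}{2} + \frac{\sqrt{37}}{2}\right)^n + \left(\frac{7 \sqrt{37}}{37} + 3\right)\left(\frac{3}{2} - \frac{\sqrt{37}}{2}\right)^n.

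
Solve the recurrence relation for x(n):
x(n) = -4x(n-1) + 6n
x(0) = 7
First-order linear with linear forcing.
Homogeneous solution: x_h(n) = A·(-4)^n.
Try particular x_p(n) = pn + q. Substituting:
  pn + q = -4(p(n-1) + q) + 6n.
Matching the n-coefficient: p = -4p + 6 ⇒ p = \frac{6}{5}.
Matching constants: q = 4p - 4q ⇒ q = \frac{24}{25}.
General: x(n) = A·(-4)^n + \frac{6 n}{5} + \frac{24}{25}.
Apply x(0) = 7: A + \frac{24}{25} = 7 ⇒ A = \frac{151}{25}.
So x(n) = \frac{151 \left(-4\right)^{n}}{25} + \frac{6 n}{5} + \frac{24}{25}.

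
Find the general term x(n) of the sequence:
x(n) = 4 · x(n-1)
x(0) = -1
Pure geometric recurrence with ratio 4.
By induction x(n) = x(0) · (4)^n = - 4^{n}.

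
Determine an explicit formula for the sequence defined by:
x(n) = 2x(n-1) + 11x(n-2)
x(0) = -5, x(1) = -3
Characteristic equation: x² - 2x - 11 = 0.
Discriminant Δ = (2)² + 4·(11) = 48.
Roots r₁,₂ = (2 ± √48)/2, so r₁ = 1 + 2 \sqrt{3}, r₂ = 1 - 2 \sqrt{3}.
General solution: x(n) = A·r₁^n + B·r₂^n.
From the initial conditions, A + B = -5 and r₁A + r₂B = -3.
Since r₁ - r₂ = √48: A = (-3 - (-5)r₂)/√48 = - \frac{5}{2} + \frac{\sqrt{3}}{6}, and B = -5 - A = - \frac{5}{2} - \frac{\sqrt{3}}{6}.
So x(n) = \left(- \frac{5}{2} + \frac{\sqrt{3}}{6}\right)\left(1 + 2 \sqrt{3}\right)^n + \left(- \frac{5}{2} - \frac{\sqrt{3}}{6}\right)\left(1 - 2 \sqrt{3}\right)^n.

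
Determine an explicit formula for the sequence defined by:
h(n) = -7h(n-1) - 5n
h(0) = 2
First-order linear with linear forcing.
Homogeneous solution: h_h(n) = A·(-7)^n.
Try particular h_p(n) = pn + q. Substituting:
  pn + q = -7(p(n-1) + q) - 5n.
Matching the n-coefficient: p = -7p - 5 ⇒ p = - \frac{5}{8}.
Matching constants: q = 7p - 7q ⇒ q = - \frac{35}{64}.
General: h(n) = A·(-7)^n - \frac{5 n}{8} - \frac{35}{64}.
Apply h(0) = 2: A - \frac{35}{64} = 2 ⇒ A = \frac{163}{64}.
So h(n) = \frac{163 \left(-7\right)^{n}}{64} - \frac{5 n}{8} - \frac{35}{64}.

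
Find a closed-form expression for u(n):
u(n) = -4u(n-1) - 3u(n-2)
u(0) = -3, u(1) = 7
Characteristic equation: x² + 4x + 3 = 0, which factors as (x - (-1))(x - (-3)) = 0.
Roots r₁ = -1, r₂ = -3 (distinct).
General solution: u(n) = A·(-1)^n + B·(-3)^n.
From u(0) = -3: A + B = -3.
From u(1) = 7: -A - 3B = 7.
Solving: A = -1, B = -2.
So u(n) = - \left(-1\right)^{n} - 2 \left(-3\right)^{n}.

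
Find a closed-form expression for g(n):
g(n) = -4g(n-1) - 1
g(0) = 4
First-order linear non-homogeneous.
Homogeneous solution: g_h(n) = A·(-4)^n.
Try constant particular solution g_p = K: K = -4K - 1 ⇒ K = - \frac{1}{5}.
General: g(n) = A·(-4)^n - \frac{1}{5}.
Apply g(0) = 4: A - \frac{1}{5} = 4 ⇒ A = \frac{21}{5}.
So g(n) = \frac{21 \left(-4\right)^{n}}{5} - \frac{1}{5}.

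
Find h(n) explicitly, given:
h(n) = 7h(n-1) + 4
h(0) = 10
First-order linear non-homogeneous.
Homogeneous solution: h_h(n) = A·(7)^n.
Try constant particular solution h_p = K: K = 7K + 4 ⇒ K = - \frac{2}{3}.
General: h(n) = A·(7)^n - \frac{2}{3}.
Apply h(0) = 10: A - \frac{2}{3} = 10 ⇒ A = \frac{32}{3}.
So h(n) = \frac{32 \cdot 7^{n}}{3} - \frac{2}{3}.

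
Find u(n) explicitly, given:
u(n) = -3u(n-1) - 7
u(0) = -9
First-order linear non-homogeneous.
Homogeneous solution: u_h(n) = A·(-3)^n.
Try constant particular solution u_p = K: K = -3K - 7 ⇒ K = - \frac{7}{4}.
General: u(n) = A·(-3)^n - \frac{7}{4}.
Apply u(0) = -9: A - \frac{7}{4} = -9 ⇒ A = - \frac{29}{4}.
So u(n) = - \frac{29 \left(-3\right)^{n}}{4} - \frac{7}{4}.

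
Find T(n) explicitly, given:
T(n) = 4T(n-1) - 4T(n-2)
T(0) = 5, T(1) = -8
Characteristic equation: x² - 4x + 4 = 0, which is (x - (2))².
Repeated root r = 2.
General solution: T(n) = (A + Bn)·(2)^n.
From T(0) = 5: A = 5.
From T(1) = -8: (A + B)·(2) = -8 ⇒ B = -9.
So T(n) = \left(5 - 9 n\right) \cdot (2)^n.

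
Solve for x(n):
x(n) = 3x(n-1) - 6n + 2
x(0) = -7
First-order linear with linear forcing.
Homogeneous solution: x_h(n) = A·(3)^n.
Try particular x_p(n) = pn + q. Substituting:
  pn + q = 3(p(n-1) + q) - 6n + 2.
Matching the n-coefficient: p = 3p - 6 ⇒ p = 3.
Matching constants: q = -3p + 3q + 2 ⇒ q = \frac{7}{2}.
General: x(n) = A·(3)^n + 3 n + \frac{7}{2}.
Apply x(0) = -7: A + \frac{7}{2} = -7 ⇒ A = - \frac{21}{2}.
So x(n) = - \frac{21 \cdot 3^{n}}{2} + 3 n + \frac{7}{2}.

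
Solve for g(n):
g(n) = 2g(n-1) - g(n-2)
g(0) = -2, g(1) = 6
Characteristic equation: x² - 2x + 1 = 0, which is (x - (1))².
Repeated root r = 1.
General solution: g(n) = (A + Bn)·(1)^n.
From g(0) = -2: A = -2.
From g(1) = 6: (A + B)·(1) = 6 ⇒ B = 8.
So g(n) = \left(8 n - 2\right) \cdot (1)^n.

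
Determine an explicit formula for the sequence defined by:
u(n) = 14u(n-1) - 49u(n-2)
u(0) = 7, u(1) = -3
Characteristic equation: x² - 14x + 49 = 0, which is (x - (7))².
Repeated root r = 7.
General solution: u(n) = (A + Bn)·(7)^n.
From u(0) = 7: A = 7.
From u(1) = -3: (A + B)·(7) = -3 ⇒ B = - \frac{52}{7}.
So u(n) = \left(7 - \frac{52 n}{7}\right) \cdot (7)^n.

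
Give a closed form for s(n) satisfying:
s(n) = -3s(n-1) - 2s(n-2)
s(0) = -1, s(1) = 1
Characteristic equation: x² + 3x + 2 = 0, which factors as (x - (-1))(x - (-2)) = 0.
Roots r₁ = -1, r₂ = -2 (distinct).
General solution: s(n) = A·(-1)^n + B·(-2)^n.
From s(0) = -1: A + B = -1.
From s(1) = 1: -A - 2B = 1.
Solving: A = -1, B = 0.
So s(n) = - \left(-1\right)^{n}.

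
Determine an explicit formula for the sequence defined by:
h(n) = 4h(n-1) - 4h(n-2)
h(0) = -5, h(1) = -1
Characteristic equation: x² - 4x + 4 = 0, which is (x - (2))².
Repeated root r = 2.
General solution: h(n) = (A + Bn)·(2)^n.
From h(0) = -5: A = -5.
From h(1) = -1: (A + B)·(2) = -1 ⇒ B = \frac{9}{2}.
So h(n) = \left(\frac{9 n}{2} - 5\right) \cdot (2)^n.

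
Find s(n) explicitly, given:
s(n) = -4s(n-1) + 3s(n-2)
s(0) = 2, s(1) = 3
Characteristic equation: x² + 4x - 3 = 0.
Discriminant Δ = (-4)² + 4·(3) = 28.
Roots r₁,₂ = (-4 ± √28)/2, so r₁ = -2 + \sqrt{7}, r₂ = - \sqrt{7} - 2.
General solution: s(n) = A·r₁^n + B·r₂^n.
From the initial conditions, A + B = 2 and r₁A + r₂B = 3.
Since r₁ - r₂ = √28: A = (3 - (2)r₂)/√28 = 1 + \frac{\sqrt{7}}{2}, and B = 2 - A = 1 - \frac{\sqrt{7}}{2}.
So s(n) = \left(1 + \frac{\sqrt{7}}{2}\right)\left(-2 + \sqrt{7}\right)^n + \left(1 - \frac{\sqrt{7}}{2}\right)\left(- \sqrt{7} - 2\right)^n.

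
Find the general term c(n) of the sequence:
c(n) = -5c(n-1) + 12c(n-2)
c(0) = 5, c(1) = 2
Characteristic equation: x² + 5x - 12 = 0.
Discriminant Δ = (-5)² + 4·(12) = 73.
Roots r₁,₂ = (-5 ± √73)/2, so r₁ = - \frac{5}{2} + \frac{\sqrt{73}}{2}, r₂ = - \frac{\sqrt{73}}{2} - \frac{5}{2}.
General solution: c(n) = A·r₁^n + B·r₂^n.
From the initial conditions, A + B = 5 and r₁A + r₂B = 2.
Since r₁ - r₂ = √73: A = (2 - (5)r₂)/√73 = \frac{29 \sqrt{73}}{146} + \frac{5}{2}, and B = 5 - A = \frac{5}{2} - \frac{29 \sqrt{73}}{146}.
So c(n) = \left(\frac{29 \sqrt{73}}{146} + \frac{5}{2}\right)\left(- \frac{5}{2} + \frac{\sqrt{73}}{2}\right)^n + \left(\frac{5}{2} - \frac{29 \sqrt{73}}{146}\right)\left(- \frac{\sqrt{73}}{2} - \frac{5}{2}\right)^n.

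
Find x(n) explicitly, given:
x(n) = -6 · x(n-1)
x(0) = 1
Pure geometric recurrence with ratio -6.
By induction x(n) = x(0) · (-6)^n = \left(-6\right)^{n}.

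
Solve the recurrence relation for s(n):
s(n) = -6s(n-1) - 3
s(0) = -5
First-order linear non-homogeneous.
Homogeneous solution: s_h(n) = A·(-6)^n.
Try constant particular solution s_p = K: K = -6K - 3 ⇒ K = - \frac{3}{7}.
General: s(n) = A·(-6)^n - \frac{3}{7}.
Apply s(0) = -5: A - \frac{3}{7} = -5 ⇒ A = - \frac{32}{7}.
So s(n) = - \frac{32 \left(-6\right)^{n}}{7} - \frac{3}{7}.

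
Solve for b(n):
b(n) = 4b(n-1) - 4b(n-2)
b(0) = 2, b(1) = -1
Characteristic equation: x² - 4x + 4 = 0, which is (x - (2))².
Repeated root r = 2.
General solution: b(n) = (A + Bn)·(2)^n.
From b(0) = 2: A = 2.
From b(1) = -1: (A + B)·(2) = -1 ⇒ B = - \frac{5}{2}.
So b(n) = \left(2 - \frac{5 n}{2}\right) \cdot (2)^n.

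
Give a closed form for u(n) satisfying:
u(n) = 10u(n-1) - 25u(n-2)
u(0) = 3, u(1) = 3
Characteristic equation: x² - 10x + 25 = 0, which is (x - (5))².
Repeated root r = 5.
General solution: u(n) = (A + Bn)·(5)^n.
From u(0) = 3: A = 3.
From u(1) = 3: (A + B)·(5) = 3 ⇒ B = - \frac{12}{5}.
So u(n) = \left(3 - \frac{12 n}{5}\right) \cdot (5)^n.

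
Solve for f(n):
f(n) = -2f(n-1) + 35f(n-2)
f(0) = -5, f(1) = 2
Characteristic equation: x² + 2x - 35 = 0, which factors as (x - (5))(x - (-7)) = 0.
Roots r₁ = 5, r₂ = -7 (distinct).
General solution: f(n) = A·(5)^n + B·(-7)^n.
From f(0) = -5: A + B = -5.
From f(1) = 2: 5A - 7B = 2.
Solving: A = - \frac{11}{4}, B = - \frac{9}{4}.
So f(n) = - \frac{9 \left(-7\right)^{n}}{4} - \frac{11 \cdot 5^{n}}{4}.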